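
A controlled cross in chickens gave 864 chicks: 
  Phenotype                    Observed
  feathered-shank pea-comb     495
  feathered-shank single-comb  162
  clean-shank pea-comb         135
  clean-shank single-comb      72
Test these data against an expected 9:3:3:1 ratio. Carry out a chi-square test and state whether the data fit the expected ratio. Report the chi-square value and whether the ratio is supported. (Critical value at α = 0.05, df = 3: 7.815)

Under the 9:3:3:1 hypothesis (Σ ratio = 16, N = 864):
  feathered-shank pea-comb: 864 × 9/16 = 486
  feathered-shank single-comb: 864 × 3/16 = 162
  clean-shank pea-comb: 864 × 3/16 = 162
  clean-shank single-comb: 864 × 1/16 = 54
χ² = Σ (O − E)² / E
  feathered-shank pea-comb: (495 − 486)² / 486 = 0.1667
  feathered-shank single-comb: (162 − 162)² / 162 = 0.0000
  clean-shank pea-comb: (135 − 162)² / 162 = 4.5000
  clean-shank single-comb: (72 − 54)² / 54 = 6.0000
χ² = 0.1667 + 0.0000 + 4.5000 + 6.0000 = 10.6667 ≈ 10.667
Degrees of freedom = 4 − 1 = 3; critical value at α = 0.05 is 7.815.
Since 10.667 > 7.815, we reject the null hypothesis — the data do not fit the 9:3:3:1 ratio.

10.667; not consistent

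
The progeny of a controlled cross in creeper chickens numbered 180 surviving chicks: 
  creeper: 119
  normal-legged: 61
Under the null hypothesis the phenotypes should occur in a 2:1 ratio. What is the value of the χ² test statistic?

The 2:1 ratio has 3 parts, so with N = 180 the expected counts are:
  creeper: 180 × 2/3 = 120
  normal-legged: 180 × 1/3 = 60
χ² = Σ (O − E)² / E
  creeper: (119 − 120)² / 120 = 0.0083
  normal-legged: (61 − 60)² / 60 = 0.0167
χ² = 0.0083 + 0.0167 = 0.025

0.025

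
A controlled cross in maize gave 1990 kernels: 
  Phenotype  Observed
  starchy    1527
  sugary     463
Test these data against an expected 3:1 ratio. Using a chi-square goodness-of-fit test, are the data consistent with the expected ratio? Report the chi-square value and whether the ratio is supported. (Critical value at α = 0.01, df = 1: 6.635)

The 3:1 ratio has 4 parts, so with N = 1990 the expected counts are:
  starchy: 1990 × 3/4 = 1492.5
  sugary: 1990 × 1/4 = 497.5
χ² = Σ (O − E)² / E
  starchy: (1527 − 1492.5)² / 1492.5 = 0.7975
  sugary: (463 − 497.5)² / 497.5 = 2.3925
χ² = 0.7975 + 2.3925 = 3.190
Degrees of freedom = 2 − 1 = 1; critical value at α = 0.01 is 6.635.
Since 3.190 < 6.635, we fail to reject the null hypothesis — the data are consistent with the 3:1 ratio.

3.190; consistent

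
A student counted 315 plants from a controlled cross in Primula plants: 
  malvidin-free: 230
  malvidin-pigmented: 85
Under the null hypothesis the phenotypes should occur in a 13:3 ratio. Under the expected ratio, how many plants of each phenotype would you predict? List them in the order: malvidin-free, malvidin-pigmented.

Under the 13:3 hypothesis (Σ ratio = 16, N = 315):
  malvidin-free: 315 × 13/16 = 255.9375
  malvidin-pigmented: 315 × 3/16 = 59.0625

255.9375, 59.0625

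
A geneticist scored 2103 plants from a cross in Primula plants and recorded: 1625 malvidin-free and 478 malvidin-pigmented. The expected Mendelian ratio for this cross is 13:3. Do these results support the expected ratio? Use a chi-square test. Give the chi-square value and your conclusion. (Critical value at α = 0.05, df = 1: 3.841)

21.860; not consistent

The 13:3 ratio has 16 parts, so with N = 2103 the expected counts are:
  malvidin-free: 2103 × 13/16 = 1708.6875
  malvidin-pigmented: 2103 × 3/16 = 394.3125
χ² = Σ (O − E)² / E
  malvidin-free: (1625 − 1708.6875)² / 1708.6875 = 4.0988
  malvidin-pigmented: (478 − 394.3125)² / 394.3125 = 17.7615
χ² = 4.0988 + 17.7615 = 21.8603 ≈ 21.860
Degrees of freedom = 2 − 1 = 1; critical value at α = 0.05 is 3.841.
Since 21.860 > 3.841, we reject the null hypothesis — the data do not fit the 13:3 ratio.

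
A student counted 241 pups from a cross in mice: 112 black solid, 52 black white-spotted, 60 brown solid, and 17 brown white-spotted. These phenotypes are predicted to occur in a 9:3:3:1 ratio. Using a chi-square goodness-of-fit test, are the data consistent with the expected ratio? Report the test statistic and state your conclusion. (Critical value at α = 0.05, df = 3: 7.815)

Total ratio parts = 16. Expected numbers out of 241:
  black solid: 241 × 9/16 = 135.5625
  black white-spotted: 241 × 3/16 = 45.1875
  brown solid: 241 × 3/16 = 45.1875
  brown white-spotted: 241 × 1/16 = 15.0625
χ² = Σ (O − E)² / E
  black solid: (112 − 135.5625)² / 135.5625 = 4.0955
  black white-spotted: (52 − 45.1875)² / 45.1875 = 1.0271
  brown solid: (60 − 45.1875)² / 45.1875 = 4.8555
  brown white-spotted: (17 − 15.0625)² / 15.0625 = 0.2492
χ² = 4.0955 + 1.0271 + 4.8555 + 0.2492 = 10.2273 ≈ 10.227
Degrees of freedom = 4 − 1 = 3; critical value at α = 0.05 is 7.815.
Since 10.227 > 7.815, we reject the null hypothesis — the data do not fit the 9:3:3:1 ratio.

10.227; not consistent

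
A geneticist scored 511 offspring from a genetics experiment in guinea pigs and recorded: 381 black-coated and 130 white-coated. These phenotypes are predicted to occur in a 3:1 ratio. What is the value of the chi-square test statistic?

Total ratio parts = 4. Expected numbers out of 511:
  black-coated: 511 × 3/4 = 383.25
  white-coated: 511 × 1/4 = 127.75
χ² = Σ (O − E)² / E
  black-coated: (381 − 383.25)² / 383.25 = 0.0132
  white-coated: (130 − 127.75)² / 127.75 = 0.0396
χ² = 0.0132 + 0.0396 = 0.0528 ≈ 0.053

0.053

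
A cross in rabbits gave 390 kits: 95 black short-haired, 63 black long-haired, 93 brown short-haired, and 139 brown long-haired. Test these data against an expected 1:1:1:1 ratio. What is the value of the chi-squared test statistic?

The 1:1:1:1 ratio has 4 parts, so with N = 390 the expected counts are:
  black short-haired: 390 × 1/4 = 97.5
  black long-haired: 390 × 1/4 = 97.5
  brown short-haired: 390 × 1/4 = 97.5
  brown long-haired: 390 × 1/4 = 97.5
χ² = Σ (O − E)² / E
  black short-haired: (95 − 97.5)² / 97.5 = 0.0641
  black long-haired: (63 − 97.5)² / 97.5 = 12.2077
  brown short-haired: (93 − 97.5)² / 97.5 = 0.2077
  brown long-haired: (139 − 97.5)² / 97.5 = 17.6641
χ² = 0.0641 + 12.2077 + 0.2077 + 17.6641 = 30.1436 ≈ 30.144

30.144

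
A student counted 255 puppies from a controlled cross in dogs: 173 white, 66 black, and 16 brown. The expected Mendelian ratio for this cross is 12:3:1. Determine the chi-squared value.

Under the 12:3:1 hypothesis (Σ ratio = 16, N = 255):
  white: 255 × 12/16 = 191.25
  black: 255 × 3/16 = 47.8125
  brown: 255 × 1/16 = 15.9375
χ² = Σ (O − E)² / E
  white: (173 − 191.25)² / 191.25 = 1.7415
  black: (66 − 47.8125)² / 47.8125 = 6.9184
  brown: (16 − 15.9375)² / 15.9375 = 0.0002
χ² = 1.7415 + 6.9184 + 0.0002 = 8.6601 ≈ 8.660

8.660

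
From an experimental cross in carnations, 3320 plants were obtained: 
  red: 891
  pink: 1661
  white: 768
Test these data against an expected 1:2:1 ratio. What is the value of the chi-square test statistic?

9.115

The 1:2:1 ratio has 4 parts, so with N = 3320 the expected counts are:
  red: 3320 × 1/4 = 830
  pink: 3320 × 2/4 = 1660
  white: 3320 × 1/4 = 830
χ² = Σ (O − E)² / E
  red: (891 − 830)² / 830 = 4.4831
  pink: (1661 − 1660)² / 1660 = 0.0006
  white: (768 − 830)² / 830 = 4.6313
χ² = 4.4831 + 0.0006 + 4.6313 = 9.115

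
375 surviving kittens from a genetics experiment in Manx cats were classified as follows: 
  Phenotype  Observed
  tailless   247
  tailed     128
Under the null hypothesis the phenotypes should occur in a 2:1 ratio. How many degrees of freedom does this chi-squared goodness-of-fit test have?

1

A goodness-of-fit test with 2 phenotype classes has df = 2 − 1 = 1.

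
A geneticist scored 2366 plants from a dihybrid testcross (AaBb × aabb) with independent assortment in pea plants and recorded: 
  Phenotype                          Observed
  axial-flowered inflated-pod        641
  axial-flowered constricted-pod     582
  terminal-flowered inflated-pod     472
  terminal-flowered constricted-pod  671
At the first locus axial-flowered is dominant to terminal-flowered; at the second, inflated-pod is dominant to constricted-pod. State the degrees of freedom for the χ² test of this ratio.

A dihybrid testcross with independent assortment gives a 1:1:1:1 ratio.
A goodness-of-fit test with 4 phenotype classes has df = 4 − 1 = 3.

3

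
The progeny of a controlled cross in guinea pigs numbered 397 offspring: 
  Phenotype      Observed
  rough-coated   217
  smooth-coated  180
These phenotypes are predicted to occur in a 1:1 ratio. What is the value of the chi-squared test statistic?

Total ratio parts = 2. Expected numbers out of 397:
  rough-coated: 397 × 1/2 = 198.5
  smooth-coated: 397 × 1/2 = 198.5
χ² = Σ (O − E)² / E
  rough-coated: (217 − 198.5)² / 198.5 = 1.7242
  smooth-coated: (180 − 198.5)² / 198.5 = 1.7242
χ² = 1.7242 + 1.7242 = 3.4484 ≈ 3.448

3.448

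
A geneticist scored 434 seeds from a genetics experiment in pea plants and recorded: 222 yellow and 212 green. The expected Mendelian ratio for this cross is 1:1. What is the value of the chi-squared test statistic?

Under the 1:1 hypothesis (Σ ratio = 2, N = 434):
  yellow: 434 × 1/2 = 217
  green: 434 × 1/2 = 217
χ² = Σ (O − E)² / E
  yellow: (222 − 217)² / 217 = 0.1152
  green: (212 − 217)² / 217 = 0.1152
χ² = 0.1152 + 0.1152 = 0.2304 ≈ 0.230

0.230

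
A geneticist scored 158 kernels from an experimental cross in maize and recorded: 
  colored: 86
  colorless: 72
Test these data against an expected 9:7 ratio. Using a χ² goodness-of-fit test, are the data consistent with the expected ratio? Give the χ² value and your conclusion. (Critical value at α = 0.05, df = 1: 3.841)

0.213; consistent

Under the 9:7 hypothesis (Σ ratio = 16, N = 158):
  colored: 158 × 9/16 = 88.875
  colorless: 158 × 7/16 = 69.125
χ² = Σ (O − E)² / E
  colored: (86 − 88.875)² / 88.875 = 0.0930
  colorless: (72 − 69.125)² / 69.125 = 0.1196
χ² = 0.0930 + 0.1196 = 0.2126 ≈ 0.213
Degrees of freedom = 2 − 1 = 1; critical value at α = 0.05 is 3.841.
Since 0.213 < 3.841, we fail to reject the null hypothesis — the data are consistent with the 9:7 ratio.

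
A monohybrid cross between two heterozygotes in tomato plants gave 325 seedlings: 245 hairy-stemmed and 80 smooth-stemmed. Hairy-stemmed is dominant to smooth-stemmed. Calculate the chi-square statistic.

0.026

For a monohybrid cross between heterozygotes with complete dominance, the expected phenotypic ratio is 3:1.
Under the 3:1 hypothesis (Σ ratio = 4, N = 325):
  hairy-stemmed: 325 × 3/4 = 243.75
  smooth-stemmed: 325 × 1/4 = 81.25
χ² = Σ (O − E)² / E
  hairy-stemmed: (245 − 243.75)² / 243.75 = 0.0064
  smooth-stemmed: (80 − 81.25)² / 81.25 = 0.0192
χ² = 0.0064 + 0.0192 = 0.0256 ≈ 0.026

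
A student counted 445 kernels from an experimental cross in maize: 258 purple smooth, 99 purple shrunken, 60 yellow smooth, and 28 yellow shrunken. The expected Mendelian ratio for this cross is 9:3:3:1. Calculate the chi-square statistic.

9.724

Under the 9:3:3:1 hypothesis (Σ ratio = 16, N = 445):
  purple smooth: 445 × 9/16 = 250.3125
  purple shrunken: 445 × 3/16 = 83.4375
  yellow smooth: 445 × 3/16 = 83.4375
  yellow shrunken: 445 × 1/16 = 27.8125
χ² = Σ (O − E)² / E
  purple smooth: (258 − 250.3125)² / 250.3125 = 0.2361
  purple shrunken: (99 − 83.4375)² / 83.4375 = 2.9027
  yellow smooth: (60 − 83.4375)² / 83.4375 = 6.5836
  yellow shrunken: (28 − 27.8125)² / 27.8125 = 0.0013
χ² = 0.2361 + 2.9027 + 6.5836 + 0.0013 = 9.7237 ≈ 9.724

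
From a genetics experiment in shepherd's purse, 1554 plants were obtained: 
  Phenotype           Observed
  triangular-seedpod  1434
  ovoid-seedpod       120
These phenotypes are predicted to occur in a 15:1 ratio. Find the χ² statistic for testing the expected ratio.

5.747

Under the 15:1 hypothesis (Σ ratio = 16, N = 1554):
  triangular-seedpod: 1554 × 15/16 = 1456.875
  ovoid-seedpod: 1554 × 1/16 = 97.125
χ² = Σ (O − E)² / E
  triangular-seedpod: (1434 − 1456.875)² / 1456.875 = 0.3592
  ovoid-seedpod: (120 − 97.125)² / 97.125 = 5.3875
χ² = 0.3592 + 5.3875 = 5.7467 ≈ 5.747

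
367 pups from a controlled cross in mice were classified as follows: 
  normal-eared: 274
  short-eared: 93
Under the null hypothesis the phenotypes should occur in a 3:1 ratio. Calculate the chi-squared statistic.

0.023

Expected counts for N = 367 under a 3:1 ratio (total parts = 4):
  normal-eared: 367 × 3/4 = 275.25
  short-eared: 367 × 1/4 = 91.75
χ² = Σ (O − E)² / E
  normal-eared: (274 − 275.25)² / 275.25 = 0.0057
  short-eared: (93 − 91.75)² / 91.75 = 0.0170
χ² = 0.0057 + 0.0170 = 0.0227 ≈ 0.023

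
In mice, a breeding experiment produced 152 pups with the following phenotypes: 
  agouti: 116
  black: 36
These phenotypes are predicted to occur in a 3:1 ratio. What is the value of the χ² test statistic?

The 3:1 ratio has 4 parts, so with N = 152 the expected counts are:
  agouti: 152 × 3/4 = 114
  black: 152 × 1/4 = 38
χ² = Σ (O − E)² / E
  agouti: (116 − 114)² / 114 = 0.0351
  black: (36 − 38)² / 38 = 0.1053
χ² = 0.0351 + 0.1053 = 0.1404 ≈ 0.140

0.140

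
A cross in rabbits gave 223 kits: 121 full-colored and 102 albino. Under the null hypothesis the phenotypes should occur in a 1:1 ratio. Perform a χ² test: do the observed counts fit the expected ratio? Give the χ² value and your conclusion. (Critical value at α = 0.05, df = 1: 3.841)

1.619; consistent

The 1:1 ratio has 2 parts, so with N = 223 the expected counts are:
  full-colored: 223 × 1/2 = 111.5
  albino: 223 × 1/2 = 111.5
χ² = Σ (O − E)² / E
  full-colored: (121 − 111.5)² / 111.5 = 0.8094
  albino: (102 − 111.5)² / 111.5 = 0.8094
χ² = 0.8094 + 0.8094 = 1.6188 ≈ 1.619
Degrees of freedom = 2 − 1 = 1; critical value at α = 0.05 is 3.841.
Since 1.619 < 3.841, we fail to reject the null hypothesis — the data are consistent with the 1:1 ratio.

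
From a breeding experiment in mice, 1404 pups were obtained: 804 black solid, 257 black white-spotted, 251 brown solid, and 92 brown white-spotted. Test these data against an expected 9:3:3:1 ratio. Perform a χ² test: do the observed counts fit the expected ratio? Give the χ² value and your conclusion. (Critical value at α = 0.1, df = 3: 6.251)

1.181; consistent

The 9:3:3:1 ratio has 16 parts, so with N = 1404 the expected counts are:
  black solid: 1404 × 9/16 = 789.75
  black white-spotted: 1404 × 3/16 = 263.25
  brown solid: 1404 × 3/16 = 263.25
  brown white-spotted: 1404 × 1/16 = 87.75
χ² = Σ (O − E)² / E
  black solid: (804 − 789.75)² / 789.75 = 0.2571
  black white-spotted: (257 − 263.25)² / 263.25 = 0.1484
  brown solid: (251 − 263.25)² / 263.25 = 0.5700
  brown white-spotted: (92 − 87.75)² / 87.75 = 0.2058
χ² = 0.2571 + 0.1484 + 0.5700 + 0.2058 = 1.1813 ≈ 1.181
Degrees of freedom = 4 − 1 = 3; critical value at α = 0.1 is 6.251.
Since 1.181 < 6.251, we fail to reject the null hypothesis — the data are consistent with the 9:3:3:1 ratio.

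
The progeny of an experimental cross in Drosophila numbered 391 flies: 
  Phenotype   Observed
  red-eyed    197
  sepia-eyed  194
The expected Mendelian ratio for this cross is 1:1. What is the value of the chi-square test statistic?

Total ratio parts = 2. Expected numbers out of 391:
  red-eyed: 391 × 1/2 = 195.5
  sepia-eyed: 391 × 1/2 = 195.5
χ² = Σ (O − E)² / E
  red-eyed: (197 − 195.5)² / 195.5 = 0.0115
  sepia-eyed: (194 − 195.5)² / 195.5 = 0.0115
χ² = 0.0115 + 0.0115 = 0.023

0.023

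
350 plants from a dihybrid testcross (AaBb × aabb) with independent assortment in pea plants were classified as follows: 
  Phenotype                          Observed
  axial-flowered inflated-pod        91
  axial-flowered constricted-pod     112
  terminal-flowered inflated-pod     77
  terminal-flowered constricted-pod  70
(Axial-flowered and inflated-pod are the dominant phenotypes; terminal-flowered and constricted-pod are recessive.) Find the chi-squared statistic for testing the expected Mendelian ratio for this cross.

11.760

A dihybrid testcross with independent assortment gives a 1:1:1:1 ratio.
The 1:1:1:1 ratio has 4 parts, so with N = 350 the expected counts are:
  axial-flowered inflated-pod: 350 × 1/4 = 87.5
  axial-flowered constricted-pod: 350 × 1/4 = 87.5
  terminal-flowered inflated-pod: 350 × 1/4 = 87.5
  terminal-flowered constricted-pod: 350 × 1/4 = 87.5
χ² = Σ (O − E)² / E
  axial-flowered inflated-pod: (91 − 87.5)² / 87.5 = 0.1400
  axial-flowered constricted-pod: (112 − 87.5)² / 87.5 = 6.8600
  terminal-flowered inflated-pod: (77 − 87.5)² / 87.5 = 1.2600
  terminal-flowered constricted-pod: (70 − 87.5)² / 87.5 = 3.5000
χ² = 0.1400 + 6.8600 + 1.2600 + 3.5000 = 11.760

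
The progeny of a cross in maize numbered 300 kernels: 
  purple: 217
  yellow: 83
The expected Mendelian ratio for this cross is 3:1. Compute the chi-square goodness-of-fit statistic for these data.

Expected counts for N = 300 under a 3:1 ratio (total parts = 4):
  purple: 300 × 3/4 = 225
  yellow: 300 × 1/4 = 75
χ² = Σ (O − E)² / E
  purple: (217 − 225)² / 225 = 0.2844
  yellow: (83 − 75)² / 75 = 0.8533
χ² = 0.2844 + 0.8533 = 1.1377 ≈ 1.138

1.138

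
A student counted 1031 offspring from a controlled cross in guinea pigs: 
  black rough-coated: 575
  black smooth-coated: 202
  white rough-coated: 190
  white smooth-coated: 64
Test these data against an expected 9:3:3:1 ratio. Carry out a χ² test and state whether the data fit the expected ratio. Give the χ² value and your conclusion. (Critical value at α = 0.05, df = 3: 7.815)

The 9:3:3:1 ratio has 16 parts, so with N = 1031 the expected counts are:
  black rough-coated: 1031 × 9/16 = 579.9375
  black smooth-coated: 1031 × 3/16 = 193.3125
  white rough-coated: 1031 × 3/16 = 193.3125
  white smooth-coated: 1031 × 1/16 = 64.4375
χ² = Σ (O − E)² / E
  black rough-coated: (575 − 579.9375)² / 579.9375 = 0.0420
  black smooth-coated: (202 − 193.3125)² / 193.3125 = 0.3904
  white rough-coated: (190 − 193.3125)² / 193.3125 = 0.0568
  white smooth-coated: (64 − 64.4375)² / 64.4375 = 0.0030
χ² = 0.0420 + 0.3904 + 0.0568 + 0.0030 = 0.4922 ≈ 0.492
Degrees of freedom = 4 − 1 = 3; critical value at α = 0.05 is 7.815.
Since 0.492 < 7.815, we fail to reject the null hypothesis — the data are consistent with the 9:3:3:1 ratio.

0.492; consistent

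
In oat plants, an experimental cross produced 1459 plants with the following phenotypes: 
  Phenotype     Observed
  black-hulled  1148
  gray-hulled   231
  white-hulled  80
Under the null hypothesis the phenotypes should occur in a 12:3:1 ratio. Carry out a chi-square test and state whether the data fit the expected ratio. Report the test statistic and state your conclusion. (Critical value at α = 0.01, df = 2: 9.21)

Total ratio parts = 16. Expected numbers out of 1459:
  black-hulled: 1459 × 12/16 = 1094.25
  gray-hulled: 1459 × 3/16 = 273.5625
  white-hulled: 1459 × 1/16 = 91.1875
χ² = Σ (O − E)² / E
  black-hulled: (1148 − 1094.25)² / 1094.25 = 2.6402
  gray-hulled: (231 − 273.5625)² / 273.5625 = 6.6221
  white-hulled: (80 − 91.1875)² / 91.1875 = 1.3726
χ² = 2.6402 + 6.6221 + 1.3726 = 10.6349 ≈ 10.635
Degrees of freedom = 3 − 1 = 2; critical value at α = 0.01 is 9.21.
Since 10.635 > 9.21, we reject the null hypothesis — the data do not fit the 12:3:1 ratio.

10.635; not consistent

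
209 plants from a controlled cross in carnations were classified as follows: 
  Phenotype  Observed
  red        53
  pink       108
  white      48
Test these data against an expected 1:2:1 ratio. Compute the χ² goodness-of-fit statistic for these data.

0.474

Total ratio parts = 4. Expected numbers out of 209:
  red: 209 × 1/4 = 52.25
  pink: 209 × 2/4 = 104.5
  white: 209 × 1/4 = 52.25
χ² = Σ (O − E)² / E
  red: (53 − 52.25)² / 52.25 = 0.0108
  pink: (108 − 104.5)² / 104.5 = 0.1172
  white: (48 − 52.25)² / 52.25 = 0.3457
χ² = 0.0108 + 0.1172 + 0.3457 = 0.4737 ≈ 0.474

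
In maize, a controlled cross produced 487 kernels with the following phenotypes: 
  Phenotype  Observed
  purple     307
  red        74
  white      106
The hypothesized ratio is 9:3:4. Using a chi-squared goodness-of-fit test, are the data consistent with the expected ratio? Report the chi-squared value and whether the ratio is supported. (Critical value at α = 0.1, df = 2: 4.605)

Under the 9:3:4 hypothesis (Σ ratio = 16, N = 487):
  purple: 487 × 9/16 = 273.9375
  red: 487 × 3/16 = 91.3125
  white: 487 × 4/16 = 121.75
χ² = Σ (O − E)² / E
  purple: (307 − 273.9375)² / 273.9375 = 3.9904
  red: (74 − 91.3125)² / 91.3125 = 3.2824
  white: (106 − 121.75)² / 121.75 = 2.0375
χ² = 3.9904 + 3.2824 + 2.0375 = 9.3103 ≈ 9.310
Degrees of freedom = 3 − 1 = 2; critical value at α = 0.1 is 4.605.
Since 9.310 > 4.605, we reject the null hypothesis — the data do not fit the 9:3:4 ratio.

9.310; not consistent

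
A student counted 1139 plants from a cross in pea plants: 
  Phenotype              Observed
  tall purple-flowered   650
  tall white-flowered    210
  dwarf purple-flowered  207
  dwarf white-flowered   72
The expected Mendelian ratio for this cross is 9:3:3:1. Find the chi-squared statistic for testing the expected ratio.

0.406

Expected counts for N = 1139 under a 9:3:3:1 ratio (total parts = 16):
  tall purple-flowered: 1139 × 9/16 = 640.6875
  tall white-flowered: 1139 × 3/16 = 213.5625
  dwarf purple-flowered: 1139 × 3/16 = 213.5625
  dwarf white-flowered: 1139 × 1/16 = 71.1875
χ² = Σ (O − E)² / E
  tall purple-flowered: (650 − 640.6875)² / 640.6875 = 0.1354
  tall white-flowered: (210 − 213.5625)² / 213.5625 = 0.0594
  dwarf purple-flowered: (207 − 213.5625)² / 213.5625 = 0.2017
  dwarf white-flowered: (72 − 71.1875)² / 71.1875 = 0.0093
χ² = 0.1354 + 0.0594 + 0.2017 + 0.0093 = 0.4058 ≈ 0.406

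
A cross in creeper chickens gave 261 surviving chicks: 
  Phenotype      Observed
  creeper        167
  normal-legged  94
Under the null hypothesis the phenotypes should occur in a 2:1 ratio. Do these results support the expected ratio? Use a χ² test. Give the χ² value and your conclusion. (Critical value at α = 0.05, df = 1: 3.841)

0.845; consistent

Expected counts for N = 261 under a 2:1 ratio (total parts = 3):
  creeper: 261 × 2/3 = 174
  normal-legged: 261 × 1/3 = 87
χ² = Σ (O − E)² / E
  creeper: (167 − 174)² / 174 = 0.2816
  normal-legged: (94 − 87)² / 87 = 0.5632
χ² = 0.2816 + 0.5632 = 0.8448 ≈ 0.845
Degrees of freedom = 2 − 1 = 1; critical value at α = 0.05 is 3.841.
Since 0.845 < 3.841, we fail to reject the null hypothesis — the data are consistent with the 2:1 ratio.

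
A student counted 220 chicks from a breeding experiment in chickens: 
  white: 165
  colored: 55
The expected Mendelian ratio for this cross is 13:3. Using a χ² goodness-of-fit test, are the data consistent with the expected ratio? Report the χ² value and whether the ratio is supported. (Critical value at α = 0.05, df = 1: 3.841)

Under the 13:3 hypothesis (Σ ratio = 16, N = 220):
  white: 220 × 13/16 = 178.75
  colored: 220 × 3/16 = 41.25
χ² = Σ (O − E)² / E
  white: (165 − 178.75)² / 178.75 = 1.0577
  colored: (55 − 41.25)² / 41.25 = 4.5833
χ² = 1.0577 + 4.5833 = 5.641
Degrees of freedom = 2 − 1 = 1; critical value at α = 0.05 is 3.841.
Since 5.641 > 3.841, we reject the null hypothesis — the data do not fit the 13:3 ratio.

5.641; not consistent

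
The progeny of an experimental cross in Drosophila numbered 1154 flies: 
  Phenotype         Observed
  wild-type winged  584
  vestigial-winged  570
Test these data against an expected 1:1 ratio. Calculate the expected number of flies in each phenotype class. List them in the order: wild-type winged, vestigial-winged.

577, 577

Expected counts for N = 1154 under a 1:1 ratio (total parts = 2):
  wild-type winged: 1154 × 1/2 = 577
  vestigial-winged: 1154 × 1/2 = 577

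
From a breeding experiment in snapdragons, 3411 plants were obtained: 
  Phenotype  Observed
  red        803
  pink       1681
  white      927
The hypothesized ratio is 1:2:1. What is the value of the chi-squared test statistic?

9.719

The 1:2:1 ratio has 4 parts, so with N = 3411 the expected counts are:
  red: 3411 × 1/4 = 852.75
  pink: 3411 × 2/4 = 1705.5
  white: 3411 × 1/4 = 852.75
χ² = Σ (O − E)² / E
  red: (803 − 852.75)² / 852.75 = 2.9024
  pink: (1681 − 1705.5)² / 1705.5 = 0.3519
  white: (927 − 852.75)² / 852.75 = 6.4650
χ² = 2.9024 + 0.3519 + 6.4650 = 9.7193 ≈ 9.719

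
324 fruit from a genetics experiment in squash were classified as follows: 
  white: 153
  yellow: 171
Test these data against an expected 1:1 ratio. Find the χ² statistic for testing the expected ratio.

1.000

Total ratio parts = 2. Expected numbers out of 324:
  white: 324 × 1/2 = 162
  yellow: 324 × 1/2 = 162
χ² = Σ (O − E)² / E
  white: (153 − 162)² / 162 = 0.5000
  yellow: (171 − 162)² / 162 = 0.5000
χ² = 0.5000 + 0.5000 = 1.000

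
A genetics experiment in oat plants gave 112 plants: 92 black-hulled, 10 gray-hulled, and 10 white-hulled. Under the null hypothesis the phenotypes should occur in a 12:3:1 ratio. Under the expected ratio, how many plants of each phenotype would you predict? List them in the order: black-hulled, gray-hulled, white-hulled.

The 12:3:1 ratio has 16 parts, so with N = 112 the expected counts are:
  black-hulled: 112 × 12/16 = 84
  gray-hulled: 112 × 3/16 = 21
  white-hulled: 112 × 1/16 = 7

84, 21, 7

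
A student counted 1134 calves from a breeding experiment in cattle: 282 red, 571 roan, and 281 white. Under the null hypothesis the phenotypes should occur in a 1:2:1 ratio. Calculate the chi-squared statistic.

The 1:2:1 ratio has 4 parts, so with N = 1134 the expected counts are:
  red: 1134 × 1/4 = 283.5
  roan: 1134 × 2/4 = 567
  white: 1134 × 1/4 = 283.5
χ² = Σ (O − E)² / E
  red: (282 − 283.5)² / 283.5 = 0.0079
  roan: (571 − 567)² / 567 = 0.0282
  white: (281 − 283.5)² / 283.5 = 0.0220
χ² = 0.0079 + 0.0282 + 0.0220 = 0.0581 ≈ 0.058

0.058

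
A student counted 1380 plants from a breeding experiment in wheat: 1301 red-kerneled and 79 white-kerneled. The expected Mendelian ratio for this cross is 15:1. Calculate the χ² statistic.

Under the 15:1 hypothesis (Σ ratio = 16, N = 1380):
  red-kerneled: 1380 × 15/16 = 1293.75
  white-kerneled: 1380 × 1/16 = 86.25
χ² = Σ (O − E)² / E
  red-kerneled: (1301 − 1293.75)² / 1293.75 = 0.0406
  white-kerneled: (79 − 86.25)² / 86.25 = 0.6094
χ² = 0.0406 + 0.6094 = 0.650

0.650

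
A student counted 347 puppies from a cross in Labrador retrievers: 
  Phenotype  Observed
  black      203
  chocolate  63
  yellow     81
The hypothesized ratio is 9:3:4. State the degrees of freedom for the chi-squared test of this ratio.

A goodness-of-fit test with 3 phenotype classes has df = 3 − 1 = 2.

2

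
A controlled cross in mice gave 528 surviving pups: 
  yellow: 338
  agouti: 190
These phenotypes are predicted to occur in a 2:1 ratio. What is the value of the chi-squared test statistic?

1.670

Total ratio parts = 3. Expected numbers out of 528:
  yellow: 528 × 2/3 = 352
  agouti: 528 × 1/3 = 176
χ² = Σ (O − E)² / E
  yellow: (338 − 352)² / 352 = 0.5568
  agouti: (190 − 176)² / 176 = 1.1136
χ² = 0.5568 + 1.1136 = 1.6704 ≈ 1.670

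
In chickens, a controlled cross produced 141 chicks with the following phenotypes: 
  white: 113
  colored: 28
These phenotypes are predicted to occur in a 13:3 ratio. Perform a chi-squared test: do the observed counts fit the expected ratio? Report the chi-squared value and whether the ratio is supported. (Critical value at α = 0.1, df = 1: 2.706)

0.114; consistent

The 13:3 ratio has 16 parts, so with N = 141 the expected counts are:
  white: 141 × 13/16 = 114.5625
  colored: 141 × 3/16 = 26.4375
χ² = Σ (O − E)² / E
  white: (113 − 114.5625)² / 114.5625 = 0.0213
  colored: (28 − 26.4375)² / 26.4375 = 0.0923
χ² = 0.0213 + 0.0923 = 0.1136 ≈ 0.114
Degrees of freedom = 2 − 1 = 1; critical value at α = 0.1 is 2.706.
Since 0.114 < 2.706, we fail to reject the null hypothesis — the data are consistent with the 13:3 ratio.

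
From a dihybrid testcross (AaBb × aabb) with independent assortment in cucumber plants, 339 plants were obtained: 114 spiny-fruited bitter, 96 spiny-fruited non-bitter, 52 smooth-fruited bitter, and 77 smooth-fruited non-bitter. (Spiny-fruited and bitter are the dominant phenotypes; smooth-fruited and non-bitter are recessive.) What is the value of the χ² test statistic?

24.953

A dihybrid testcross with independent assortment gives a 1:1:1:1 ratio.
Under the 1:1:1:1 hypothesis (Σ ratio = 4, N = 339):
  spiny-fruited bitter: 339 × 1/4 = 84.75
  spiny-fruited non-bitter: 339 × 1/4 = 84.75
  smooth-fruited bitter: 339 × 1/4 = 84.75
  smooth-fruited non-bitter: 339 × 1/4 = 84.75
χ² = Σ (O − E)² / E
  spiny-fruited bitter: (114 − 84.75)² / 84.75 = 10.0951
  spiny-fruited non-bitter: (96 − 84.75)² / 84.75 = 1.4934
  smooth-fruited bitter: (52 − 84.75)² / 84.75 = 12.6556
  smooth-fruited non-bitter: (77 − 84.75)² / 84.75 = 0.7087
χ² = 10.0951 + 1.4934 + 12.6556 + 0.7087 = 24.9528 ≈ 24.953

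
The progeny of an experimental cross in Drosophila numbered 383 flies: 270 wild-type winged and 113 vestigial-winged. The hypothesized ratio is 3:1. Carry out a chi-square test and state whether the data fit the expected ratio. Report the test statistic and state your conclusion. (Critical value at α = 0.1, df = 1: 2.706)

Total ratio parts = 4. Expected numbers out of 383:
  wild-type winged: 383 × 3/4 = 287.25
  vestigial-winged: 383 × 1/4 = 95.75
χ² = Σ (O − E)² / E
  wild-type winged: (270 − 287.25)² / 287.25 = 1.0359
  vestigial-winged: (113 − 95.75)² / 95.75 = 3.1077
χ² = 1.0359 + 3.1077 = 4.1436 ≈ 4.144
Degrees of freedom = 2 − 1 = 1; critical value at α = 0.1 is 2.706.
Since 4.144 > 2.706, we reject the null hypothesis — the data do not fit the 3:1 ratio.

4.144; not consistent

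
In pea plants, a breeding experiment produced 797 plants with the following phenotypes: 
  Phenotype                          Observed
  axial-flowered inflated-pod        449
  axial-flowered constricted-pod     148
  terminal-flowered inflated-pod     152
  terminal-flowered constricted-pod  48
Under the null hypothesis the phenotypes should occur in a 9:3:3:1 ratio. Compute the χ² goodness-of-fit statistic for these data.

0.125

The 9:3:3:1 ratio has 16 parts, so with N = 797 the expected counts are:
  axial-flowered inflated-pod: 797 × 9/16 = 448.3125
  axial-flowered constricted-pod: 797 × 3/16 = 149.4375
  terminal-flowered inflated-pod: 797 × 3/16 = 149.4375
  terminal-flowered constricted-pod: 797 × 1/16 = 49.8125
χ² = Σ (O − E)² / E
  axial-flowered inflated-pod: (449 − 448.3125)² / 448.3125 = 0.0011
  axial-flowered constricted-pod: (148 − 149.4375)² / 149.4375 = 0.0138
  terminal-flowered inflated-pod: (152 − 149.4375)² / 149.4375 = 0.0439
  terminal-flowered constricted-pod: (48 − 49.8125)² / 49.8125 = 0.0660
χ² = 0.0011 + 0.0138 + 0.0439 + 0.0660 = 0.1248 ≈ 0.125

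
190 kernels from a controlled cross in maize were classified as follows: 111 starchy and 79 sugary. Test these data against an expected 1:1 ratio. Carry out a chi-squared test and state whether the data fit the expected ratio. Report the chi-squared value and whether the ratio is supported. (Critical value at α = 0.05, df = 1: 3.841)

Total ratio parts = 2. Expected numbers out of 190:
  starchy: 190 × 1/2 = 95
  sugary: 190 × 1/2 = 95
χ² = Σ (O − E)² / E
  starchy: (111 − 95)² / 95 = 2.6947
  sugary: (79 − 95)² / 95 = 2.6947
χ² = 2.6947 + 2.6947 = 5.3894 ≈ 5.389
Degrees of freedom = 2 − 1 = 1; critical value at α = 0.05 is 3.841.
Since 5.389 > 3.841, we reject the null hypothesis — the data do not fit the 1:1 ratio.

5.389; not consistent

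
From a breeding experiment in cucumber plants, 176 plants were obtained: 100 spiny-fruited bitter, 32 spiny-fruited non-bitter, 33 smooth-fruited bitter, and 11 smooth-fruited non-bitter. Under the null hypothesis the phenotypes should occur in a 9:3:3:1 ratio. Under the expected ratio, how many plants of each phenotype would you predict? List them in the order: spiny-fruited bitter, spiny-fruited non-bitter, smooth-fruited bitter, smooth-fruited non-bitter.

99, 33, 33, 11

Total ratio parts = 16. Expected numbers out of 176:
  spiny-fruited bitter: 176 × 9/16 = 99
  spiny-fruited non-bitter: 176 × 3/16 = 33
  smooth-fruited bitter: 176 × 3/16 = 33
  smooth-fruited non-bitter: 176 × 1/16 = 11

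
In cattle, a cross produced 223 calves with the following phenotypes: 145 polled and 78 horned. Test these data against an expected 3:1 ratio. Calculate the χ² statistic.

Total ratio parts = 4. Expected numbers out of 223:
  polled: 223 × 3/4 = 167.25
  horned: 223 × 1/4 = 55.75
χ² = Σ (O − E)² / E
  polled: (145 − 167.25)² / 167.25 = 2.9600
  horned: (78 − 55.75)² / 55.75 = 8.8800
χ² = 2.9600 + 8.8800 = 11.840

11.840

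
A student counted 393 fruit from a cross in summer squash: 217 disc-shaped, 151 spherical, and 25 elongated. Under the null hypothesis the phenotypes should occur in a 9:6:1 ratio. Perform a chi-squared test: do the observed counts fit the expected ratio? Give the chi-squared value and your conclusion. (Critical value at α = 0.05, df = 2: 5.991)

0.172; consistent

Expected counts for N = 393 under a 9:6:1 ratio (total parts = 16):
  disc-shaped: 393 × 9/16 = 221.0625
  spherical: 393 × 6/16 = 147.375
  elongated: 393 × 1/16 = 24.5625
χ² = Σ (O − E)² / E
  disc-shaped: (217 − 221.0625)² / 221.0625 = 0.0747
  spherical: (151 − 147.375)² / 147.375 = 0.0892
  elongated: (25 − 24.5625)² / 24.5625 = 0.0078
χ² = 0.0747 + 0.0892 + 0.0078 = 0.1717 ≈ 0.172
Degrees of freedom = 3 − 1 = 2; critical value at α = 0.05 is 5.991.
Since 0.172 < 5.991, we fail to reject the null hypothesis — the data are consistent with the 9:6:1 ratio.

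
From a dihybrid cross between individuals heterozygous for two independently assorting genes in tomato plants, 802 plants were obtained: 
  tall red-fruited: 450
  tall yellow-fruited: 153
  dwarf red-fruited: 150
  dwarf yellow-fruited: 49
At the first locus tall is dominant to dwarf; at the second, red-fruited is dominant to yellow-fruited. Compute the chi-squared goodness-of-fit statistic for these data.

0.075

A dihybrid F₂ with independent assortment and complete dominance at both loci gives a 9:3:3:1 phenotypic ratio.
The 9:3:3:1 ratio has 16 parts, so with N = 802 the expected counts are:
  tall red-fruited: 802 × 9/16 = 451.125
  tall yellow-fruited: 802 × 3/16 = 150.375
  dwarf red-fruited: 802 × 3/16 = 150.375
  dwarf yellow-fruited: 802 × 1/16 = 50.125
χ² = Σ (O − E)² / E
  tall red-fruited: (450 − 451.125)² / 451.125 = 0.0028
  tall yellow-fruited: (153 − 150.375)² / 150.375 = 0.0458
  dwarf red-fruited: (150 − 150.375)² / 150.375 = 0.0009
  dwarf yellow-fruited: (49 − 50.125)² / 50.125 = 0.0252
χ² = 0.0028 + 0.0458 + 0.0009 + 0.0252 = 0.0747 ≈ 0.075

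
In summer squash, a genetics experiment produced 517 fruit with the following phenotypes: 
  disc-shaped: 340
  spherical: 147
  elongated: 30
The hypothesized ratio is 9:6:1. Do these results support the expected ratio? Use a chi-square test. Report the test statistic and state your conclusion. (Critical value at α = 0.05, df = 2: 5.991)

19.818; not consistent

Under the 9:6:1 hypothesis (Σ ratio = 16, N = 517):
  disc-shaped: 517 × 9/16 = 290.8125
  spherical: 517 × 6/16 = 193.875
  elongated: 517 × 1/16 = 32.3125
χ² = Σ (O − E)² / E
  disc-shaped: (340 − 290.8125)² / 290.8125 = 8.3195
  spherical: (147 − 193.875)² / 193.875 = 11.3334
  elongated: (30 − 32.3125)² / 32.3125 = 0.1655
χ² = 8.3195 + 11.3334 + 0.1655 = 19.8184 ≈ 19.818
Degrees of freedom = 3 − 1 = 2; critical value at α = 0.05 is 5.991.
Since 19.818 > 5.991, we reject the null hypothesis — the data do not fit the 9:6:1 ratio.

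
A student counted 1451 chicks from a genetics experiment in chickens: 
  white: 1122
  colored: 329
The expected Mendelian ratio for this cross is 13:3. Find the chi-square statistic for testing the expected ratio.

14.666

Under the 13:3 hypothesis (Σ ratio = 16, N = 1451):
  white: 1451 × 13/16 = 1178.9375
  colored: 1451 × 3/16 = 272.0625
χ² = Σ (O − E)² / E
  white: (1122 − 1178.9375)² / 1178.9375 = 2.7498
  colored: (329 − 272.0625)² / 272.0625 = 11.9159
χ² = 2.7498 + 11.9159 = 14.6657 ≈ 14.666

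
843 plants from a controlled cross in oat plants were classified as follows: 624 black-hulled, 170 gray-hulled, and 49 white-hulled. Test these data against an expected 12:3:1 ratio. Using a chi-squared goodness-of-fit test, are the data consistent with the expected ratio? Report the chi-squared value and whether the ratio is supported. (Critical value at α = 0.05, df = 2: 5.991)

1.267; consistent

Expected counts for N = 843 under a 12:3:1 ratio (total parts = 16):
  black-hulled: 843 × 12/16 = 632.25
  gray-hulled: 843 × 3/16 = 158.0625
  white-hulled: 843 × 1/16 = 52.6875
χ² = Σ (O − E)² / E
  black-hulled: (624 − 632.25)² / 632.25 = 0.1077
  gray-hulled: (170 − 158.0625)² / 158.0625 = 0.9016
  white-hulled: (49 − 52.6875)² / 52.6875 = 0.2581
χ² = 0.1077 + 0.9016 + 0.2581 = 1.2674 ≈ 1.267
Degrees of freedom = 3 − 1 = 2; critical value at α = 0.05 is 5.991.
Since 1.267 < 5.991, we fail to reject the null hypothesis — the data are consistent with the 12:3:1 ratio.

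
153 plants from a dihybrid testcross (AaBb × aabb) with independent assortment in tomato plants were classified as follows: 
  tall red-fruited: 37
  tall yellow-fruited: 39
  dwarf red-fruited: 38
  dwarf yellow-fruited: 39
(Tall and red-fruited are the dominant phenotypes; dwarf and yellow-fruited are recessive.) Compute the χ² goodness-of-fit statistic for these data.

0.072

A dihybrid testcross with independent assortment gives a 1:1:1:1 ratio.
Expected counts for N = 153 under a 1:1:1:1 ratio (total parts = 4):
  tall red-fruited: 153 × 1/4 = 38.25
  tall yellow-fruited: 153 × 1/4 = 38.25
  dwarf red-fruited: 153 × 1/4 = 38.25
  dwarf yellow-fruited: 153 × 1/4 = 38.25
χ² = Σ (O − E)² / E
  tall red-fruited: (37 − 38.25)² / 38.25 = 0.0408
  tall yellow-fruited: (39 − 38.25)² / 38.25 = 0.0147
  dwarf red-fruited: (38 − 38.25)² / 38.25 = 0.0016
  dwarf yellow-fruited: (39 − 38.25)² / 38.25 = 0.0147
χ² = 0.0408 + 0.0147 + 0.0016 + 0.0147 = 0.0718 ≈ 0.072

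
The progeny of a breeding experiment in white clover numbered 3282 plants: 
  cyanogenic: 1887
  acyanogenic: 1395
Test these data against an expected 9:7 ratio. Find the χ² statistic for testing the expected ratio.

2.069

The 9:7 ratio has 16 parts, so with N = 3282 the expected counts are:
  cyanogenic: 3282 × 9/16 = 1846.125
  acyanogenic: 3282 × 7/16 = 1435.875
χ² = Σ (O − E)² / E
  cyanogenic: (1887 − 1846.125)² / 1846.125 = 0.9050
  acyanogenic: (1395 − 1435.875)² / 1435.875 = 1.1636
χ² = 0.9050 + 1.1636 = 2.0686 ≈ 2.069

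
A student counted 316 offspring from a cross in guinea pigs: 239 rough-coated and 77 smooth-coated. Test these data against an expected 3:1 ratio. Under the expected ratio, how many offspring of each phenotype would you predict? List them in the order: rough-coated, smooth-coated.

237, 79

Expected counts for N = 316 under a 3:1 ratio (total parts = 4):
  rough-coated: 316 × 3/4 = 237
  smooth-coated: 316 × 1/4 = 79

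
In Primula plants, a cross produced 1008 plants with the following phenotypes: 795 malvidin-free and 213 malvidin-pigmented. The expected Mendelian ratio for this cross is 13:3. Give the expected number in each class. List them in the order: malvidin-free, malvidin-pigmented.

Expected counts for N = 1008 under a 13:3 ratio (total parts = 16):
  malvidin-free: 1008 × 13/16 = 819
  malvidin-pigmented: 1008 × 3/16 = 189

819, 189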